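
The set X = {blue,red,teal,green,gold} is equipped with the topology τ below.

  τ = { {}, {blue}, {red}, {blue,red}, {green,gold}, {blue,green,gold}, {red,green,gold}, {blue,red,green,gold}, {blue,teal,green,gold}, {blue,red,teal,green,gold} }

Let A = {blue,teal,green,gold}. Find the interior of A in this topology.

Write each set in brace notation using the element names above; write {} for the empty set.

{blue,teal,green,gold}

opens ⊆ A: {}, {blue}, {green,gold}, {blue,green,gold}, {blue,teal,green,gold}; union → int = {blue,teal,green,gold}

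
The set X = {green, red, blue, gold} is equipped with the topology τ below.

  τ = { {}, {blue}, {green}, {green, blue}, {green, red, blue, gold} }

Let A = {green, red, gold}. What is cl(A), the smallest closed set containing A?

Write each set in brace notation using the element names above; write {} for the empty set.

complement {blue}; its interior {blue}; cl(A) = X∖{blue} = {green, red, gold}

{green, red, gold}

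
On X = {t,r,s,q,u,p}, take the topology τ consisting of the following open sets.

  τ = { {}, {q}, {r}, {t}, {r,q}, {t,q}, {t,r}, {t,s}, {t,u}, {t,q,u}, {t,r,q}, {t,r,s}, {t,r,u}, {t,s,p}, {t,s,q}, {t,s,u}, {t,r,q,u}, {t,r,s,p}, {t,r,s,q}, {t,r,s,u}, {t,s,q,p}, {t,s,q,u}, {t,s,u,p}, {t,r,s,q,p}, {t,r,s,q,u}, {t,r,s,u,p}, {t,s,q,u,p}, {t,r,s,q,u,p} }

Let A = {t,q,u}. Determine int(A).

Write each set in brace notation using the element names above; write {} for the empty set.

{t,q,u}

interior: largest open inside A is {t,q,u} (from {}, {t}, {q}, {t,q}, {t,u}, {t,q,u})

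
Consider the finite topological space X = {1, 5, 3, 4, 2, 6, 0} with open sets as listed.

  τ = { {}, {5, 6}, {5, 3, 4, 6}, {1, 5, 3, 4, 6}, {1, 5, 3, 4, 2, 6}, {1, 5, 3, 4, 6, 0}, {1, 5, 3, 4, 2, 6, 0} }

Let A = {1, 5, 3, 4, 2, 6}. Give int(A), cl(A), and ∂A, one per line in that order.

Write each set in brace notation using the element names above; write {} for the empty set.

opens ⊆ A: {}, {5, 6}, {5, 3, 4, 6}, {1, 5, 3, 4, 6}, {1, 5, 3, 4, 2, 6}; union → int = {1, 5, 3, 4, 2, 6}
complement {0}; its interior {}; cl(A) = X∖{} = {1, 5, 3, 4, 2, 6, 0}
boundary = {1, 5, 3, 4, 2, 6, 0} ∖ {1, 5, 3, 4, 2, 6} = {0}

int(A) = {1, 5, 3, 4, 2, 6}
cl(A)  = {1, 5, 3, 4, 2, 6, 0}
∂A     = {0}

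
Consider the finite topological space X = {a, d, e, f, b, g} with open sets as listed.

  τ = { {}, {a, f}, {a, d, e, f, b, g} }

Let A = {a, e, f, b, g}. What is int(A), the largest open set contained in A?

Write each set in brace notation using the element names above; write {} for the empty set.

opens ⊆ A: {}, {a, f}; union → int = {a, f}

{a, f}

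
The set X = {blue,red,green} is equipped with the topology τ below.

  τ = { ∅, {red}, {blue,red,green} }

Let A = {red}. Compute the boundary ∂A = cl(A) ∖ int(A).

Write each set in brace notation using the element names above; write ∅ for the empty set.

{blue,green}

U open, U⊆A: ∅, {red}. int(A) = ⋃ = {red}
X∖A={blue,green}, int(X∖A)=∅, hence cl(A)={blue,red,green}
∂A: remove int from cl → {blue,green}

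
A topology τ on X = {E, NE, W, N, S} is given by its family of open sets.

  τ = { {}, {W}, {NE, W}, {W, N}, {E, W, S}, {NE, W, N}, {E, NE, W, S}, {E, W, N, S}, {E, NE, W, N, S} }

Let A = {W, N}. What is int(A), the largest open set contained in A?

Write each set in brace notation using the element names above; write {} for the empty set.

interior: largest open inside A is {W, N} (from {}, {W}, {W, N})

{W, N}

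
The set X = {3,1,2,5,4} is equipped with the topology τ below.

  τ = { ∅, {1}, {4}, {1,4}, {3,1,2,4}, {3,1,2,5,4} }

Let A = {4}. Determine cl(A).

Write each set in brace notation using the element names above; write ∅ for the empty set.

{3,2,5,4}

cl via duality: int({3,1,2,5}) = {1}, so X∖{1} = {3,2,5,4}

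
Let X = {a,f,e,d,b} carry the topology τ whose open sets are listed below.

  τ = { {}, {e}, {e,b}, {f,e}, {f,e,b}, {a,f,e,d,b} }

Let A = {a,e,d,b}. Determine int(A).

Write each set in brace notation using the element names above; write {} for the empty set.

{e,b}

interior: largest open inside A is {e,b} (from {}, {e}, {e,b})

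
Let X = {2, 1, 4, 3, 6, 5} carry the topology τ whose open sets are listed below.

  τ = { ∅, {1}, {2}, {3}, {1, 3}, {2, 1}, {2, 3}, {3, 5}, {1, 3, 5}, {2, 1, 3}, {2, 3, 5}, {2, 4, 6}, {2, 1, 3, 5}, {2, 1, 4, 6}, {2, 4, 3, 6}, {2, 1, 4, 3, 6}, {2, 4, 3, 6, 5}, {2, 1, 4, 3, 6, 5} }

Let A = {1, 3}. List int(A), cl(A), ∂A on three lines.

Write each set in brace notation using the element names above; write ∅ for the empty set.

interior: largest open inside A is {1, 3} (from ∅, {1}, {3}, {1, 3})
cl via duality: int({2, 4, 6, 5}) = {2, 4, 6}, so X∖{2, 4, 6} = {1, 3, 5}
cl∖int = {5}

int(A) = {1, 3}
cl(A)  = {1, 3, 5}
∂A     = {5}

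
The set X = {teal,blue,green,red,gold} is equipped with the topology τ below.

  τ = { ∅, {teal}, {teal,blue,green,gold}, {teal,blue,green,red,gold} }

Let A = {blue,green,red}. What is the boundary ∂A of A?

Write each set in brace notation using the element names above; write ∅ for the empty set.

U open, U⊆A: ∅. int(A) = ⋃ = ∅
X∖A={teal,gold}, int(X∖A)={teal}, hence cl(A)={blue,green,red,gold}
∂A: remove int from cl → {blue,green,red,gold}

{blue,green,red,gold}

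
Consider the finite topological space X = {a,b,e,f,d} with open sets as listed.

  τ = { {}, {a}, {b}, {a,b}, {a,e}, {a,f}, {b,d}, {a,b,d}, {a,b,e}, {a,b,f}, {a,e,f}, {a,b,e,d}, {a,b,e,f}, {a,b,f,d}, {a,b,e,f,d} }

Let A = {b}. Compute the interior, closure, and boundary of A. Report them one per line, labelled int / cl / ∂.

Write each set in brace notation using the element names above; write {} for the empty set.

int(A) = {b}
cl(A)  = {b,d}
∂A     = {d}

open subsets of A: {}, {b}; so int(A) = {b}
closure: X∖int(X∖A) = X∖{a,e,f} = {b,d}
∂A = {b,d} minus {b} = {d}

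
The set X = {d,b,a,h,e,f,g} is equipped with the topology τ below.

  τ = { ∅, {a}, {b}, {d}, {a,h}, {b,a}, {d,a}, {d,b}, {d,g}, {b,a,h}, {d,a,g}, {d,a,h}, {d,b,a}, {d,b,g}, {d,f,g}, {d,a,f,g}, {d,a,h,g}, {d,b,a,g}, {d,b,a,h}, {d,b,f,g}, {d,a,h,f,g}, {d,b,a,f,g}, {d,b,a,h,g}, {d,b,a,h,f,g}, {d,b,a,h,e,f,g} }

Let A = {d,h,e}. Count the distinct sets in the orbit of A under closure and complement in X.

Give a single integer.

10

cl via duality: int({b,a,f,g}) = {b,a}, so X∖{b,a} = {d,h,e,f,g}
Write k for closure, c for complement:
  1. A     = {d,h,e}
  2. kA    = {d,h,e,f,g}
  3. cA    = {b,a,f,g}
  4. ckA   = {b,a}
  5. kcA   = {b,a,h,e,f,g}
  6. kckA  = {b,a,h,e}
  7. ckcA  = {d}
  8. ckckA = {d,f,g}
  9. kckcA = {d,e,f,g}
  10. ckckcA = {b,a,h}
applying k or c yields no new set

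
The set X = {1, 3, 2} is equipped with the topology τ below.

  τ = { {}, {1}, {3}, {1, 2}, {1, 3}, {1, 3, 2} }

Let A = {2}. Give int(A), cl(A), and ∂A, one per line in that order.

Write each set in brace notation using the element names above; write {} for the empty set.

open subsets of A: {}; so int(A) = {}
closure: X∖int(X∖A) = X∖{1, 3} = {2}
∂A = {2} minus {} = {2}

int(A) = {}
cl(A)  = {2}
∂A     = {2}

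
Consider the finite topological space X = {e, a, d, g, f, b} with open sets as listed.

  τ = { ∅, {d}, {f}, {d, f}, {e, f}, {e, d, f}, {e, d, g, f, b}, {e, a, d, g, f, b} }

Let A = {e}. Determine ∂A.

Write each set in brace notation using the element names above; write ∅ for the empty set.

{e, a, g, b}

opens ⊆ A: ∅; union → int = ∅
complement {a, d, g, f, b}; its interior {d, f}; cl(A) = X∖{d, f} = {e, a, g, b}
boundary = {e, a, g, b} ∖ ∅ = {e, a, g, b}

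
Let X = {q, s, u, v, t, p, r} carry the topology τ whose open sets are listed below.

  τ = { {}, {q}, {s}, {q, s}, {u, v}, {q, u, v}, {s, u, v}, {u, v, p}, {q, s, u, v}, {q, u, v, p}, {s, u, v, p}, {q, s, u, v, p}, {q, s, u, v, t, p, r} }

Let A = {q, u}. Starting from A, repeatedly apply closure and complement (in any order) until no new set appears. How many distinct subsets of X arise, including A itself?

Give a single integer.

closure: X∖int(X∖A) = X∖{s} = {q, u, v, t, p, r}
Let k=closure and c=complement:
  1. A     = {q, u}
  2. kA    = {q, u, v, t, p, r}
  3. cA    = {s, v, t, p, r}
  4. ckA   = {s}
  5. kcA   = {s, u, v, t, p, r}
  6. kckA  = {s, t, r}
  7. ckcA  = {q}
  8. ckckA = {q, u, v, p}
  9. kckcA = {q, t, r}
  10. ckckcA = {s, u, v, p}
— saturated at 10

10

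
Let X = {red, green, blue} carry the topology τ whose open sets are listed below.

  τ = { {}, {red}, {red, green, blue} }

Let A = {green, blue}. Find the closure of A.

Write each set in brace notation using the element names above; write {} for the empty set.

{green, blue}

closure: X∖int(X∖A) = X∖{red} = {green, blue}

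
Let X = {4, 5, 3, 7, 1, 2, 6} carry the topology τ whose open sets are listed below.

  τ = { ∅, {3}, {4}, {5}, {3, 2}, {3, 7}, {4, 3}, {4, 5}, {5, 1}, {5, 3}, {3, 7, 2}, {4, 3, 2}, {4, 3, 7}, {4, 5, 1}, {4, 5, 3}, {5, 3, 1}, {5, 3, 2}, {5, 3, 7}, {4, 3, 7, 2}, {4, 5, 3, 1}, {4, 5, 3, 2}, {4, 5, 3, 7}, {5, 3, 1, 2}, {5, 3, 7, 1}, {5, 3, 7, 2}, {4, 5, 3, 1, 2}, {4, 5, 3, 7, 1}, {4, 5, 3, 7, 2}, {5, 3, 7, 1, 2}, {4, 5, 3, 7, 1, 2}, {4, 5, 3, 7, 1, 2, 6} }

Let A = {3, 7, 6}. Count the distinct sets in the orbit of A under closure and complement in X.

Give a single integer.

X∖A={4, 5, 1, 2}, int(X∖A)={4, 5, 1}, hence cl(A)={3, 7, 2, 6}
Orbit (k=closure, c=complement):
  1. A     = {3, 7, 6}
  2. kA    = {3, 7, 2, 6}
  3. cA    = {4, 5, 1, 2}
  4. ckA   = {4, 5, 1}
  5. kcA   = {4, 5, 1, 2, 6}
  6. kckA  = {4, 5, 1, 6}
  7. ckcA  = {3, 7}
  8. ckckA = {3, 7, 2}
(closed under both — stop)

8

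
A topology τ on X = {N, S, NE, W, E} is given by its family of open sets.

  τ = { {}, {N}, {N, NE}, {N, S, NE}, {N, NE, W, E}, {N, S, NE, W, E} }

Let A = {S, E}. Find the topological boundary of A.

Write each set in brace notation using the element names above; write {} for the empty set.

opens ⊆ A: {}; union → int = {}
complement {N, NE, W}; its interior {N, NE}; cl(A) = X∖{N, NE} = {S, W, E}
boundary = {S, W, E} ∖ {} = {S, W, E}

{S, W, E}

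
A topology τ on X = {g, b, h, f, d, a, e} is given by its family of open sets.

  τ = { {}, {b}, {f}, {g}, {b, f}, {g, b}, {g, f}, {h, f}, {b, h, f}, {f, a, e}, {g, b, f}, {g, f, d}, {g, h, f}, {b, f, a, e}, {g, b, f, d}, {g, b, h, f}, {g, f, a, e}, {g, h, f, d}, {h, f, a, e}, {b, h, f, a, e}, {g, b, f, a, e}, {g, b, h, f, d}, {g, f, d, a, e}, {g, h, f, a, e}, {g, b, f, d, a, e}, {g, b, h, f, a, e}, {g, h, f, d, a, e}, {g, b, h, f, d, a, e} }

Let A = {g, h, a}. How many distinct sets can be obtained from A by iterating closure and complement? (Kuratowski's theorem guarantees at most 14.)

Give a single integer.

8

cl via duality: int({b, f, d, e}) = {b, f}, so X∖{b, f} = {g, h, d, a, e}
Write k for closure, c for complement:
  1. A     = {g, h, a}
  2. kA    = {g, h, d, a, e}
  3. cA    = {b, f, d, e}
  4. ckA   = {b, f}
  5. kcA   = {b, h, f, d, a, e}
  6. ckcA  = {g}
  7. kckcA = {g, d}
  8. ckckcA = {b, h, f, a, e}
applying k or c yields no new set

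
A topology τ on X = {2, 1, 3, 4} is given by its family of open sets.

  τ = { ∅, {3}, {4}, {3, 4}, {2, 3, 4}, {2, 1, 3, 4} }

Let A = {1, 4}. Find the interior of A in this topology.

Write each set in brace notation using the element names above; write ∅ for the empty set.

interior: largest open inside A is {4} (from ∅, {4})

{4}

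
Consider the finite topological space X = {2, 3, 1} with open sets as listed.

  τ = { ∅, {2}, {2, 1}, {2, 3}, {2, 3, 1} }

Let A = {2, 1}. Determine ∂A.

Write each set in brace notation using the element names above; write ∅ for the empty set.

{3}

U open, U⊆A: ∅, {2}, {2, 1}. int(A) = ⋃ = {2, 1}
X∖A={3}, int(X∖A)=∅, hence cl(A)={2, 3, 1}
∂A: remove int from cl → {3}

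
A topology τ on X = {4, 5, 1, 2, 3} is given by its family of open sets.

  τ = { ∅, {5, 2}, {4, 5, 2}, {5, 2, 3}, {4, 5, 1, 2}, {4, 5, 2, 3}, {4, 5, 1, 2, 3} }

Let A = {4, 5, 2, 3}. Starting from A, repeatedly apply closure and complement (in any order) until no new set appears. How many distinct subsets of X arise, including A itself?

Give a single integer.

closure: X∖int(X∖A) = X∖∅ = {4, 5, 1, 2, 3}
Let k=closure and c=complement:
  1. A     = {4, 5, 2, 3}
  2. kA    = {4, 5, 1, 2, 3}
  3. cA    = {1}
  4. ckA   = ∅
— saturated at 4

4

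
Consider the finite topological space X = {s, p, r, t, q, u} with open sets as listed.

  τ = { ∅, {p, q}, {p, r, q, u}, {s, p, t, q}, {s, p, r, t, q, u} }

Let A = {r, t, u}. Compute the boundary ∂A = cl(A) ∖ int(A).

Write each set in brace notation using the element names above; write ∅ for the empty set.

opens ⊆ A: ∅; union → int = ∅
complement {s, p, q}; its interior {p, q}; cl(A) = X∖{p, q} = {s, r, t, u}
boundary = {s, r, t, u} ∖ ∅ = {s, r, t, u}

{s, r, t, u}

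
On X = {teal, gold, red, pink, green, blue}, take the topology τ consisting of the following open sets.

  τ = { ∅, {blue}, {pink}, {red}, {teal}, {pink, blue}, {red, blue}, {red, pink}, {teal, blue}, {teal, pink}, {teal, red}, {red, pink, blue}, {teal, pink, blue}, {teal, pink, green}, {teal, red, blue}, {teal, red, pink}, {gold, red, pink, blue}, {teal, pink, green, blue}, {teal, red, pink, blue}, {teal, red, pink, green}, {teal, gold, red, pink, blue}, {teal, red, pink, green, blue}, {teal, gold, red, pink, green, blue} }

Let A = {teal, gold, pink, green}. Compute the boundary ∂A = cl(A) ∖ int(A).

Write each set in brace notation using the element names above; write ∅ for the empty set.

{gold}

opens ⊆ A: ∅, {pink}, {teal}, {teal, pink}, {teal, pink, green}; union → int = {teal, pink, green}
complement {red, blue}; its interior {red, blue}; cl(A) = X∖{red, blue} = {teal, gold, pink, green}
boundary = {teal, gold, pink, green} ∖ {teal, pink, green} = {gold}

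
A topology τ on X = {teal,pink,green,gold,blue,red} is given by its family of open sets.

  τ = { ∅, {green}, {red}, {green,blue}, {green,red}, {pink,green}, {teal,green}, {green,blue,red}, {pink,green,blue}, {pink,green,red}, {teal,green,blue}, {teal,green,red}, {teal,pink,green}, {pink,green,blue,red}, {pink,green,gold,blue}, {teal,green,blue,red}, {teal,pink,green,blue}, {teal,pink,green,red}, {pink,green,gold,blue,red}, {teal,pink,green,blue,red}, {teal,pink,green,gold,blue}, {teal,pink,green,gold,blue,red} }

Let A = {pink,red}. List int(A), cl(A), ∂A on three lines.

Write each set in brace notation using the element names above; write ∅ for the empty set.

int(A) = {red}
cl(A)  = {pink,gold,red}
∂A     = {pink,gold}

U open, U⊆A: ∅, {red}. int(A) = ⋃ = {red}
X∖A={teal,green,gold,blue}, int(X∖A)={teal,green,blue}, hence cl(A)={pink,gold,red}
∂A: remove int from cl → {pink,gold}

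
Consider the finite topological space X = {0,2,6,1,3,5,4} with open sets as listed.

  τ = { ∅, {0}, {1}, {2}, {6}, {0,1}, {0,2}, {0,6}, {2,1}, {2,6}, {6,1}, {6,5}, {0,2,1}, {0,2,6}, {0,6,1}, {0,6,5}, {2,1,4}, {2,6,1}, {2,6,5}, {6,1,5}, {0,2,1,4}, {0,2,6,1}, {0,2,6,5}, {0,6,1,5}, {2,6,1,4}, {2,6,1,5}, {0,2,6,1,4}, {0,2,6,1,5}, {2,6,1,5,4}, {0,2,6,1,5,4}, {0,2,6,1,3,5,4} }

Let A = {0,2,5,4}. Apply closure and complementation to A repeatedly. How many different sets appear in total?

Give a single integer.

8

complement {6,1,3}; its interior {6,1}; cl(A) = X∖{6,1} = {0,2,3,5,4}
With k = closure, c = complement:
  1. A     = {0,2,5,4}
  2. kA    = {0,2,3,5,4}
  3. cA    = {6,1,3}
  4. ckA   = {6,1}
  5. kcA   = {6,1,3,5,4}
  6. ckcA  = {0,2}
  7. kckcA = {0,2,3,4}
  8. ckckcA = {6,1,5}
k, c of each give nothing new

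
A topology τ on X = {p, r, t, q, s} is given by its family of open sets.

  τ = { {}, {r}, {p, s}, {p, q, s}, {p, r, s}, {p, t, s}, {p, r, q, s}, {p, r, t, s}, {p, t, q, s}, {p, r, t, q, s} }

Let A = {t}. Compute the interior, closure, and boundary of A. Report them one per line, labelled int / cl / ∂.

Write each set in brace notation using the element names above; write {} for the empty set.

opens ⊆ A: {}; union → int = {}
complement {p, r, q, s}; its interior {p, r, q, s}; cl(A) = X∖{p, r, q, s} = {t}
boundary = {t} ∖ {} = {t}

int(A) = {}
cl(A)  = {t}
∂A     = {t}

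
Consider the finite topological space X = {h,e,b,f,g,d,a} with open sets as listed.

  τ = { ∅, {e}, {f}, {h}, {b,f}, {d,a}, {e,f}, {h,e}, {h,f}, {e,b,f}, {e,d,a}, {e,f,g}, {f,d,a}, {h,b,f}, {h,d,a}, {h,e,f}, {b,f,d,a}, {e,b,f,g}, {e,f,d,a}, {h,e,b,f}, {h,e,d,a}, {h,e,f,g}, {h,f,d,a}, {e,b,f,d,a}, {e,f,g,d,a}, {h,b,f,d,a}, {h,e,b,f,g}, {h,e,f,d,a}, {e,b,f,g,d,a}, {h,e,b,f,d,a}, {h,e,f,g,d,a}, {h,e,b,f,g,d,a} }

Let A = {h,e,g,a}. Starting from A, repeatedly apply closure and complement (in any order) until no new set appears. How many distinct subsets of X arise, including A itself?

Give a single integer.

X∖A={b,f,d}, int(X∖A)={b,f}, hence cl(A)={h,e,g,d,a}
Orbit (k=closure, c=complement):
  1. A     = {h,e,g,a}
  2. kA    = {h,e,g,d,a}
  3. cA    = {b,f,d}
  4. ckA   = {b,f}
  5. kcA   = {b,f,g,d,a}
  6. kckA  = {b,f,g}
  7. ckcA  = {h,e}
  8. ckckA = {h,e,d,a}
  9. kckcA = {h,e,g}
  10. ckckcA = {b,f,d,a}
(closed under both — stop)

10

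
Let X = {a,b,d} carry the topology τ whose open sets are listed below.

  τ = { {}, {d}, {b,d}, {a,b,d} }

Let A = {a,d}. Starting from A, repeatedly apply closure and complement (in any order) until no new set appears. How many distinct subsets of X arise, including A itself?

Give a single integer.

6

complement {b}; its interior {}; cl(A) = X∖{} = {a,b,d}
With k = closure, c = complement:
  1. A     = {a,d}
  2. kA    = {a,b,d}
  3. cA    = {b}
  4. ckA   = {}
  5. kcA   = {a,b}
  6. ckcA  = {d}
k, c of each give nothing new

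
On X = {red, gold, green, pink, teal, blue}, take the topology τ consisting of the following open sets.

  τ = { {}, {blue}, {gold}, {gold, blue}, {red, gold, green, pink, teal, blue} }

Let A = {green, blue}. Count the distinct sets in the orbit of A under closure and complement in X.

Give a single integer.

6

closure: X∖int(X∖A) = X∖{gold} = {red, green, pink, teal, blue}
Let k=closure and c=complement:
  1. A     = {green, blue}
  2. kA    = {red, green, pink, teal, blue}
  3. cA    = {red, gold, pink, teal}
  4. ckA   = {gold}
  5. kcA   = {red, gold, green, pink, teal}
  6. ckcA  = {blue}
— saturated at 6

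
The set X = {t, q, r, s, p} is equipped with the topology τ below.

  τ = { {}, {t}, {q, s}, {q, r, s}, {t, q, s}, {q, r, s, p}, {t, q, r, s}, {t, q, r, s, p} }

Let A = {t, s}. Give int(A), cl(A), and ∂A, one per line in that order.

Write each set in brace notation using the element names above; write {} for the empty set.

int(A) = {t}
cl(A)  = {t, q, r, s, p}
∂A     = {q, r, s, p}

interior: largest open inside A is {t} (from {}, {t})
cl via duality: int({q, r, p}) = {}, so X∖{} = {t, q, r, s, p}
cl∖int = {q, r, s, p}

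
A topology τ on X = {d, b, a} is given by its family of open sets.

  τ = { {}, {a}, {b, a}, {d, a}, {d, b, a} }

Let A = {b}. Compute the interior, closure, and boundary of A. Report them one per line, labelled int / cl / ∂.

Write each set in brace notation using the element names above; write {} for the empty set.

opens ⊆ A: {}; union → int = {}
complement {d, a}; its interior {d, a}; cl(A) = X∖{d, a} = {b}
boundary = {b} ∖ {} = {b}

int(A) = {}
cl(A)  = {b}
∂A     = {b}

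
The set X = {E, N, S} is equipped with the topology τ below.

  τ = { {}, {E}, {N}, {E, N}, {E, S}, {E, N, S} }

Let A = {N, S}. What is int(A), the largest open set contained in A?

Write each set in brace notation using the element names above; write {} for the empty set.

{N}

U open, U⊆A: {}, {N}. int(A) = ⋃ = {N}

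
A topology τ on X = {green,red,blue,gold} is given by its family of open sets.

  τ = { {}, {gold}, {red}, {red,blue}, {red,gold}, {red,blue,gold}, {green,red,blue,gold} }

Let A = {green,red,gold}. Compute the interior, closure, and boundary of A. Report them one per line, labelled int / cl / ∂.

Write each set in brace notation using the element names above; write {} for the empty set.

interior: largest open inside A is {red,gold} (from {}, {red}, {gold}, {red,gold})
cl via duality: int({blue}) = {}, so X∖{} = {green,red,blue,gold}
cl∖int = {green,blue}

int(A) = {red,gold}
cl(A)  = {green,red,blue,gold}
∂A     = {green,blue}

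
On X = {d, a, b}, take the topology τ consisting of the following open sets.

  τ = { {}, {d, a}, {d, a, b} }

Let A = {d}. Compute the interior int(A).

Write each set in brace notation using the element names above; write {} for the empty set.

open subsets of A: {}; so int(A) = {}

{}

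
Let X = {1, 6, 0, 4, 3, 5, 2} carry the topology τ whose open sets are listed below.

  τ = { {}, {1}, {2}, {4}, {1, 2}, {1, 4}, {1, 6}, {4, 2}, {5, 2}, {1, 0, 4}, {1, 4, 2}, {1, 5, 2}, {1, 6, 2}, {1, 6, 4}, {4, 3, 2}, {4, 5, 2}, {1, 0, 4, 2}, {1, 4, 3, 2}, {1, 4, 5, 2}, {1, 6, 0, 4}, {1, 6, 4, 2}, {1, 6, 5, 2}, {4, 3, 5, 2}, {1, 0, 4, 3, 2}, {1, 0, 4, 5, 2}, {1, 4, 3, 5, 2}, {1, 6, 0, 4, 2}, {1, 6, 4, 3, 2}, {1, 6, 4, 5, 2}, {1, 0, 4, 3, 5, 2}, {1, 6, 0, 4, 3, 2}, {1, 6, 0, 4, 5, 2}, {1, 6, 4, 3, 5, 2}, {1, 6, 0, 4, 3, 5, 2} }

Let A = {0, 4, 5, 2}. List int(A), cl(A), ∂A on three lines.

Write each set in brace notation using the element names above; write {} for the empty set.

U open, U⊆A: {}, {2}, {4}, {4, 2}, {5, 2}, {4, 5, 2}. int(A) = ⋃ = {4, 5, 2}
X∖A={1, 6, 3}, int(X∖A)={1, 6}, hence cl(A)={0, 4, 3, 5, 2}
∂A: remove int from cl → {0, 3}

int(A) = {4, 5, 2}
cl(A)  = {0, 4, 3, 5, 2}
∂A     = {0, 3}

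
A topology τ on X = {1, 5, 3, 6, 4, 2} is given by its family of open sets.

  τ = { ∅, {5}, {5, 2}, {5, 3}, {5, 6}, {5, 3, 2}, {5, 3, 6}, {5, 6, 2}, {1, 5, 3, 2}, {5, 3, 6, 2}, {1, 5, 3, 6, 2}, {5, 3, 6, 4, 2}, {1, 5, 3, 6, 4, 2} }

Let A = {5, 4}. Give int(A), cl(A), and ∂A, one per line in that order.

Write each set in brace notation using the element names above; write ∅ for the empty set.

opens ⊆ A: ∅, {5}; union → int = {5}
complement {1, 3, 6, 2}; its interior ∅; cl(A) = X∖∅ = {1, 5, 3, 6, 4, 2}
boundary = {1, 5, 3, 6, 4, 2} ∖ {5} = {1, 3, 6, 4, 2}

int(A) = {5}
cl(A)  = {1, 5, 3, 6, 4, 2}
∂A     = {1, 3, 6, 4, 2}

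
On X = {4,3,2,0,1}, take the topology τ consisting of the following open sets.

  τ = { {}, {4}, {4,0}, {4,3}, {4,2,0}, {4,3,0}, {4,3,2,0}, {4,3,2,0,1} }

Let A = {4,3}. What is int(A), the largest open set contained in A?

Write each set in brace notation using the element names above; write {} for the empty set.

{4,3}

interior: largest open inside A is {4,3} (from {}, {4}, {4,3})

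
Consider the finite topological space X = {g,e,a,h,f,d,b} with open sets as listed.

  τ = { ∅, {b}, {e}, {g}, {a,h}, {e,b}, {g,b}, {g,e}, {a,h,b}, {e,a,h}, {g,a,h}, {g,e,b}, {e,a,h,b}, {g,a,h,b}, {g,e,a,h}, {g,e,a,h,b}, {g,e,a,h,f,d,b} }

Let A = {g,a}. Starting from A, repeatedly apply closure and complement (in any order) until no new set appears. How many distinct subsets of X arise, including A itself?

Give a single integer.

closure: X∖int(X∖A) = X∖{e,b} = {g,a,h,f,d}
Let k=closure and c=complement:
  1. A     = {g,a}
  2. kA    = {g,a,h,f,d}
  3. cA    = {e,h,f,d,b}
  4. ckA   = {e,b}
  5. kcA   = {e,a,h,f,d,b}
  6. kckA  = {e,f,d,b}
  7. ckcA  = {g}
  8. ckckA = {g,a,h}
  9. kckcA = {g,f,d}
  10. ckckcA = {e,a,h,b}
— saturated at 10

10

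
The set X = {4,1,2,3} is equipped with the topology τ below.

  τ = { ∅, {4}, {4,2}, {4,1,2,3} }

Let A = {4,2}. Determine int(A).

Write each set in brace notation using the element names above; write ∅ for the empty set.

{4,2}

interior: largest open inside A is {4,2} (from ∅, {4}, {4,2})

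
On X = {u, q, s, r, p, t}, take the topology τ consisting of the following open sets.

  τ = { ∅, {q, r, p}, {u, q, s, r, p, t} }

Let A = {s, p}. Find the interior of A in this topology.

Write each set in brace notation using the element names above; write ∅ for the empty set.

opens ⊆ A: ∅; union → int = ∅

∅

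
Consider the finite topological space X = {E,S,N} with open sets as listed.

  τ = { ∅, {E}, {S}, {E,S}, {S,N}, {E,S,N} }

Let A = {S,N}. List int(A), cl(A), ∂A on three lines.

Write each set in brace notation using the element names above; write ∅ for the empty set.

opens ⊆ A: ∅, {S}, {S,N}; union → int = {S,N}
complement {E}; its interior {E}; cl(A) = X∖{E} = {S,N}
boundary = {S,N} ∖ {S,N} = ∅

int(A) = {S,N}
cl(A)  = {S,N}
∂A     = ∅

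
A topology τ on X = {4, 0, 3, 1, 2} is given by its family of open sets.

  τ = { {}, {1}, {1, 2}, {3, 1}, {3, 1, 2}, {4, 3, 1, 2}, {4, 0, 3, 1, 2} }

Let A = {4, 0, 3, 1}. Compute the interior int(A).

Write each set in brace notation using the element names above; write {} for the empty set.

interior: largest open inside A is {3, 1} (from {}, {1}, {3, 1})

{3, 1}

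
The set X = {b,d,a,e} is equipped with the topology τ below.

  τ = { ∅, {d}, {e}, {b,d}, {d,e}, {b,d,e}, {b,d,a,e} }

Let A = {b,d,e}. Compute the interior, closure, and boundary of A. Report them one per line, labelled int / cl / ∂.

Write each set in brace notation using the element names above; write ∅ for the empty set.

int(A) = {b,d,e}
cl(A)  = {b,d,a,e}
∂A     = {a}

open subsets of A: ∅, {e}, {d}, {d,e}, {b,d}, {b,d,e}; so int(A) = {b,d,e}
closure: X∖int(X∖A) = X∖∅ = {b,d,a,e}
∂A = {b,d,a,e} minus {b,d,e} = {a}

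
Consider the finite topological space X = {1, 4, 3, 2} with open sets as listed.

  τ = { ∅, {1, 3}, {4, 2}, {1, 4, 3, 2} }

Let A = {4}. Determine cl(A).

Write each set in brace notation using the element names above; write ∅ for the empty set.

X∖A={1, 3, 2}, int(X∖A)={1, 3}, hence cl(A)={4, 2}

{4, 2}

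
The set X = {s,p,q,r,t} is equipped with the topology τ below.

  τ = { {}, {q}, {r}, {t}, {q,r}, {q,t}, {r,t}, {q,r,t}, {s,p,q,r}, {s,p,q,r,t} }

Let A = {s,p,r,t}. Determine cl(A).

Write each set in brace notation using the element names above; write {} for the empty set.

{s,p,r,t}

cl via duality: int({q}) = {q}, so X∖{q} = {s,p,r,t}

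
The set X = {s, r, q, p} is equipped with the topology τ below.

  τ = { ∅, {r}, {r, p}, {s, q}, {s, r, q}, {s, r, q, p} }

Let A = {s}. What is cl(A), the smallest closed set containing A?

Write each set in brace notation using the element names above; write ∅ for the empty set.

complement {r, q, p}; its interior {r, p}; cl(A) = X∖{r, p} = {s, q}

{s, q}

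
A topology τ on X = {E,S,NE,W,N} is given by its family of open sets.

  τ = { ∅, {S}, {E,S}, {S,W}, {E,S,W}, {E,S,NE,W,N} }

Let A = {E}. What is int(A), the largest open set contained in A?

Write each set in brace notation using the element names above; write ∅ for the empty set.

∅

opens ⊆ A: ∅; union → int = ∅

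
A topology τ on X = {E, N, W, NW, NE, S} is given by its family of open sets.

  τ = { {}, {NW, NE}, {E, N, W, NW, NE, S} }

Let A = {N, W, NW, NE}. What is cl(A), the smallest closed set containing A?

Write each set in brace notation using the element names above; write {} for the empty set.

{E, N, W, NW, NE, S}

closure: X∖int(X∖A) = X∖{} = {E, N, W, NW, NE, S}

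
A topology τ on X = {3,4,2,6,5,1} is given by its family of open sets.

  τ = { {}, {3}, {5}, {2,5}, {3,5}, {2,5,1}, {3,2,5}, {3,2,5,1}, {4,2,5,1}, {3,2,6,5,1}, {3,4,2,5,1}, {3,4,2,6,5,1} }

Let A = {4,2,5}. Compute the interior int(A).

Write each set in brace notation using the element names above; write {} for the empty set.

opens ⊆ A: {}, {5}, {2,5}; union → int = {2,5}

{2,5}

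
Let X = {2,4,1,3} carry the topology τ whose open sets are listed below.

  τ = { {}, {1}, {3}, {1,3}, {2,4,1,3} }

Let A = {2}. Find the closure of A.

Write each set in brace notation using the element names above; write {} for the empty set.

{2,4}

closure: X∖int(X∖A) = X∖{1,3} = {2,4}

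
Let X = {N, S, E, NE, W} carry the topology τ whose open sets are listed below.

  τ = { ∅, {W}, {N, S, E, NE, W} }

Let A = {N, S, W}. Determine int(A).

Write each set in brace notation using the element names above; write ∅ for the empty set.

interior: largest open inside A is {W} (from ∅, {W})

{W}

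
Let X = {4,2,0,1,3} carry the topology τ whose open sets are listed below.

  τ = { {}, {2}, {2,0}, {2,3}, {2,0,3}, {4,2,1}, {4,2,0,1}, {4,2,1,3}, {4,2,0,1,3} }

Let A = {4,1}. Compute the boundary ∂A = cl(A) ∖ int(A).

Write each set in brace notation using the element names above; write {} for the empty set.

{4,1}

open subsets of A: {}; so int(A) = {}
closure: X∖int(X∖A) = X∖{2,0,3} = {4,1}
∂A = {4,1} minus {} = {4,1}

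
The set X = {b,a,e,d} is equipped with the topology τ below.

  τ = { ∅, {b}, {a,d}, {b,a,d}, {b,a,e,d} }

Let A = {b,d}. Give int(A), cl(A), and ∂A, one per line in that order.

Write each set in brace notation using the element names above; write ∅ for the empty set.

int(A) = {b}
cl(A)  = {b,a,e,d}
∂A     = {a,e,d}

opens ⊆ A: ∅, {b}; union → int = {b}
complement {a,e}; its interior ∅; cl(A) = X∖∅ = {b,a,e,d}
boundary = {b,a,e,d} ∖ {b} = {a,e,d}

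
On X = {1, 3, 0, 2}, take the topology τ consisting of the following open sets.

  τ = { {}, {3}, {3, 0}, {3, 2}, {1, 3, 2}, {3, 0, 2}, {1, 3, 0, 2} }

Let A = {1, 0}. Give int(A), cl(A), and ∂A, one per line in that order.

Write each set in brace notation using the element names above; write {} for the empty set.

int(A) = {}
cl(A)  = {1, 0}
∂A     = {1, 0}

interior: largest open inside A is {} (from {})
cl via duality: int({3, 2}) = {3, 2}, so X∖{3, 2} = {1, 0}
cl∖int = {1, 0}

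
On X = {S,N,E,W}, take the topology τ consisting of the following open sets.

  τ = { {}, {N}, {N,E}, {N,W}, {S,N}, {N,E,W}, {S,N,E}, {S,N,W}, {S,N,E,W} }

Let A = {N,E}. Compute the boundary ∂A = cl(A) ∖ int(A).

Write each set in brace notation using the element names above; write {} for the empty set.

{S,W}

open subsets of A: {}, {N}, {N,E}; so int(A) = {N,E}
closure: X∖int(X∖A) = X∖{} = {S,N,E,W}
∂A = {S,N,E,W} minus {N,E} = {S,W}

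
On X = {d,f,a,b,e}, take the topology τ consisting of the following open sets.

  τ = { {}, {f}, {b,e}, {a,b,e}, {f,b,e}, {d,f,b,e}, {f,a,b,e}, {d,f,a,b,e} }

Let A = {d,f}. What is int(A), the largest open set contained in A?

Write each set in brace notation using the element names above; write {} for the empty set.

open subsets of A: {}, {f}; so int(A) = {f}

{f}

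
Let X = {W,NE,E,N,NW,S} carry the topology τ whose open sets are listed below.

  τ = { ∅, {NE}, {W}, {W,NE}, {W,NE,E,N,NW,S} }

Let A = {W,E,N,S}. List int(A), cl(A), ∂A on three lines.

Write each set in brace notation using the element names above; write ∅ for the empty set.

open subsets of A: ∅, {W}; so int(A) = {W}
closure: X∖int(X∖A) = X∖{NE} = {W,E,N,NW,S}
∂A = {W,E,N,NW,S} minus {W} = {E,N,NW,S}

int(A) = {W}
cl(A)  = {W,E,N,NW,S}
∂A     = {E,N,NW,S}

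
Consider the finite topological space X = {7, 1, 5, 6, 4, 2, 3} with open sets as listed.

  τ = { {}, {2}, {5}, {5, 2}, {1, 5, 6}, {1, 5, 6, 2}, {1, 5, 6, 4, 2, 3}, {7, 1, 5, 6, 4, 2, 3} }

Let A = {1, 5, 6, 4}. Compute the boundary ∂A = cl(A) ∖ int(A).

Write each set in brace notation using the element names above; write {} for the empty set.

interior: largest open inside A is {1, 5, 6} (from {}, {5}, {1, 5, 6})
cl via duality: int({7, 2, 3}) = {2}, so X∖{2} = {7, 1, 5, 6, 4, 3}
cl∖int = {7, 4, 3}

{7, 4, 3}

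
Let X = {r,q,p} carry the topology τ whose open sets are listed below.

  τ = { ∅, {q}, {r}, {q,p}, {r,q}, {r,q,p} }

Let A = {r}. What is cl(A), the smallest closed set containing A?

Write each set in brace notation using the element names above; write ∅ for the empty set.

{r}

closure: X∖int(X∖A) = X∖{q,p} = {r}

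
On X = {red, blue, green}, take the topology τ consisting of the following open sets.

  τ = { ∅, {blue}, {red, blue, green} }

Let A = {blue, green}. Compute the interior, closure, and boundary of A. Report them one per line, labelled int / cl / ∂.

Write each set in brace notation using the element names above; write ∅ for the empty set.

opens ⊆ A: ∅, {blue}; union → int = {blue}
complement {red}; its interior ∅; cl(A) = X∖∅ = {red, blue, green}
boundary = {red, blue, green} ∖ {blue} = {red, green}

int(A) = {blue}
cl(A)  = {red, blue, green}
∂A     = {red, green}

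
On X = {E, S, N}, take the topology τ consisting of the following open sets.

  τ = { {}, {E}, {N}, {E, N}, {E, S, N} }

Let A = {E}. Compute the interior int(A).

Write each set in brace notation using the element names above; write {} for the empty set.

{E}

opens ⊆ A: {}, {E}; union → int = {E}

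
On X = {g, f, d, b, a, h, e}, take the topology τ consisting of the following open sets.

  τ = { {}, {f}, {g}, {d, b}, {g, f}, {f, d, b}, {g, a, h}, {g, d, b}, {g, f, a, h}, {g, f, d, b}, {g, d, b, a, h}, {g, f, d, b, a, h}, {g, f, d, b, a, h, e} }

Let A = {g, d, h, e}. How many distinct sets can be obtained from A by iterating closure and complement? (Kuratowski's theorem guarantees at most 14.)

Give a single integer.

X∖A={f, b, a}, int(X∖A)={f}, hence cl(A)={g, d, b, a, h, e}
Orbit (k=closure, c=complement):
  1. A     = {g, d, h, e}
  2. kA    = {g, d, b, a, h, e}
  3. cA    = {f, b, a}
  4. ckA   = {f}
  5. kcA   = {f, d, b, a, h, e}
  6. kckA  = {f, e}
  7. ckcA  = {g}
  8. ckckA = {g, d, b, a, h}
  9. kckcA = {g, a, h, e}
  10. ckckcA = {f, d, b}
  11. kckckcA = {f, d, b, e}
  12. ckckckcA = {g, a, h}
(closed under both — stop)

12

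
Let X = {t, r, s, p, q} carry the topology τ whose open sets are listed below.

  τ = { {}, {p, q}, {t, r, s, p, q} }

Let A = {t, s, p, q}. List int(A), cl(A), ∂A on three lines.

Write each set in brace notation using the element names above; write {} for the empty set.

opens ⊆ A: {}, {p, q}; union → int = {p, q}
complement {r}; its interior {}; cl(A) = X∖{} = {t, r, s, p, q}
boundary = {t, r, s, p, q} ∖ {p, q} = {t, r, s}

int(A) = {p, q}
cl(A)  = {t, r, s, p, q}
∂A     = {t, r, s}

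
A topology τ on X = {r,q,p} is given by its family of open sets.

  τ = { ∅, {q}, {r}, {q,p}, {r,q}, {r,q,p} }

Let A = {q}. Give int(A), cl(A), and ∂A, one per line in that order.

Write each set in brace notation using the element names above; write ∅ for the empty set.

int(A) = {q}
cl(A)  = {q,p}
∂A     = {p}

interior: largest open inside A is {q} (from ∅, {q})
cl via duality: int({r,p}) = {r}, so X∖{r} = {q,p}
cl∖int = {p}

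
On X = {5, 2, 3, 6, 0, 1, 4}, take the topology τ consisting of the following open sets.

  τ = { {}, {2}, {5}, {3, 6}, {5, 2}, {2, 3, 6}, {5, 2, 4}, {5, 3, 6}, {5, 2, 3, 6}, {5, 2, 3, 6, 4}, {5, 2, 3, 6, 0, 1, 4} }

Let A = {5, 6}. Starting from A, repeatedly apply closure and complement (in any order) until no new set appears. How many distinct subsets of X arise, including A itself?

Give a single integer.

X∖A={2, 3, 0, 1, 4}, int(X∖A)={2}, hence cl(A)={5, 3, 6, 0, 1, 4}
Orbit (k=closure, c=complement):
  1. A     = {5, 6}
  2. kA    = {5, 3, 6, 0, 1, 4}
  3. cA    = {2, 3, 0, 1, 4}
  4. ckA   = {2}
  5. kcA   = {2, 3, 6, 0, 1, 4}
  6. kckA  = {2, 0, 1, 4}
  7. ckcA  = {5}
  8. ckckA = {5, 3, 6}
  9. kckcA = {5, 0, 1, 4}
  10. ckckcA = {2, 3, 6}
(closed under both — stop)

10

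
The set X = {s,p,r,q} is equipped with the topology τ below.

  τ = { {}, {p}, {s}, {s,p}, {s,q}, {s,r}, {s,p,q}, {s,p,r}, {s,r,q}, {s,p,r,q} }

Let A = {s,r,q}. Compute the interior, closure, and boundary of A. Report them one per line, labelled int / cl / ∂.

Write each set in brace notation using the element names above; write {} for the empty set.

int(A) = {s,r,q}
cl(A)  = {s,r,q}
∂A     = {}

U open, U⊆A: {}, {s}, {s,q}, {s,r}, {s,r,q}. int(A) = ⋃ = {s,r,q}
X∖A={p}, int(X∖A)={p}, hence cl(A)={s,r,q}
∂A: remove int from cl → {}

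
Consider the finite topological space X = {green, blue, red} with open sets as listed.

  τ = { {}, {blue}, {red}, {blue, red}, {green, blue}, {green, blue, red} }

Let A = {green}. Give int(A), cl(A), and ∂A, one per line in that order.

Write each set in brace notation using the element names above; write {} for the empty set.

int(A) = {}
cl(A)  = {green}
∂A     = {green}

opens ⊆ A: {}; union → int = {}
complement {blue, red}; its interior {blue, red}; cl(A) = X∖{blue, red} = {green}
boundary = {green} ∖ {} = {green}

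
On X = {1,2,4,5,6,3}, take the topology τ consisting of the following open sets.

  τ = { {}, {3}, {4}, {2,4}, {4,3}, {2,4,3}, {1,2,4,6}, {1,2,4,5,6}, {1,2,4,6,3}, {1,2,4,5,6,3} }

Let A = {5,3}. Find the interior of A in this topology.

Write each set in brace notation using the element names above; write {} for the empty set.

{3}

open subsets of A: {}, {3}; so int(A) = {3}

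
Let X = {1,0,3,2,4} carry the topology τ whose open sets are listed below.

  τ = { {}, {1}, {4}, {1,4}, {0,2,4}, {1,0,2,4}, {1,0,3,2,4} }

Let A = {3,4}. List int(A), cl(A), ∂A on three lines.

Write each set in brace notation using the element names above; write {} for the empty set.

int(A) = {4}
cl(A)  = {0,3,2,4}
∂A     = {0,3,2}

interior: largest open inside A is {4} (from {}, {4})
cl via duality: int({1,0,2}) = {1}, so X∖{1} = {0,3,2,4}
cl∖int = {0,3,2}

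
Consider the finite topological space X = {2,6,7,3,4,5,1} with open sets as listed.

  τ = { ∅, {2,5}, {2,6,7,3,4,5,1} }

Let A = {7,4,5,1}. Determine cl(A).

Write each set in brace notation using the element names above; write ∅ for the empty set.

{2,6,7,3,4,5,1}

X∖A={2,6,3}, int(X∖A)=∅, hence cl(A)={2,6,7,3,4,5,1}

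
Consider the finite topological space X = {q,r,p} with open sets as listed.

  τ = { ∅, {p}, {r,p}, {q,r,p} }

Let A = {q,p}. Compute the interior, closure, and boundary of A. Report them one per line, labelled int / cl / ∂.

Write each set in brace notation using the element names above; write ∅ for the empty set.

U open, U⊆A: ∅, {p}. int(A) = ⋃ = {p}
X∖A={r}, int(X∖A)=∅, hence cl(A)={q,r,p}
∂A: remove int from cl → {q,r}

int(A) = {p}
cl(A)  = {q,r,p}
∂A     = {q,r}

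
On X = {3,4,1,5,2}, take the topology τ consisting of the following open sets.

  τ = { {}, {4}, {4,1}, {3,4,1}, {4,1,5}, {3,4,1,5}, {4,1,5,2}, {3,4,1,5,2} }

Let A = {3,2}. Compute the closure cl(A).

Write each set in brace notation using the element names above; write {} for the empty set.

{3,2}

cl via duality: int({4,1,5}) = {4,1,5}, so X∖{4,1,5} = {3,2}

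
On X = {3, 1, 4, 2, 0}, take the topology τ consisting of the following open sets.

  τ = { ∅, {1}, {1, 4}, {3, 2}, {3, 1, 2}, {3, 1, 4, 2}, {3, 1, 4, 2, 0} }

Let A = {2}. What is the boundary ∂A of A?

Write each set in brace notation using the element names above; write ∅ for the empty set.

{3, 2, 0}

interior: largest open inside A is ∅ (from ∅)
cl via duality: int({3, 1, 4, 0}) = {1, 4}, so X∖{1, 4} = {3, 2, 0}
cl∖int = {3, 2, 0}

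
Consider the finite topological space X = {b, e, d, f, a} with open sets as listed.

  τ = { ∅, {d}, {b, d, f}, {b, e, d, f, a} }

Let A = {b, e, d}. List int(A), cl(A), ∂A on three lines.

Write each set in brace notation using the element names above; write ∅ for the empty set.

int(A) = {d}
cl(A)  = {b, e, d, f, a}
∂A     = {b, e, f, a}

interior: largest open inside A is {d} (from ∅, {d})
cl via duality: int({f, a}) = ∅, so X∖∅ = {b, e, d, f, a}
cl∖int = {b, e, f, a}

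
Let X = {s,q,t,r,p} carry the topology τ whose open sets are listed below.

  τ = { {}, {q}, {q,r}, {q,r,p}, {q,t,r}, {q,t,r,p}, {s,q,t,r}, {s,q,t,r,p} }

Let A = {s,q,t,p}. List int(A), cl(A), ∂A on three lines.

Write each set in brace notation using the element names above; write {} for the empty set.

interior: largest open inside A is {q} (from {}, {q})
cl via duality: int({r}) = {}, so X∖{} = {s,q,t,r,p}
cl∖int = {s,t,r,p}

int(A) = {q}
cl(A)  = {s,q,t,r,p}
∂A     = {s,t,r,p}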